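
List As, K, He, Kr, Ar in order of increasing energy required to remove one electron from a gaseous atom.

K, As, Kr, Ar, He

He is in period 1, group 18; Ar is in period 3, group 18; K is in period 4, group 1; As is in period 4, group 15; Kr is in period 4, group 18.
Removing the outermost electron gets harder across a period and easier down a group.
These span different periods and groups, so the two trends combine.
As > K: both are in period 4; the period trend gives As the larger value.
Kr > As: both are in period 4; the period trend gives Kr the larger value.
Ar > Kr: they share group 18; the group trend gives Ar the larger value.
He > Ar: they share group 18; the group trend gives He the larger value.
Approximate values (kJ/mol): He 2372, Ar 1521, K 419, As 947, Kr 1351.
So from lowest to highest: K < As < Kr < Ar < He.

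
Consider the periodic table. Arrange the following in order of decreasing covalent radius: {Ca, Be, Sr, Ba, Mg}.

Ba > Sr > Ca > Mg > Be

Be is in period 2, group 2; Mg is in period 3, group 2; Ca is in period 4, group 2; Sr is in period 5, group 2; Ba is in period 6, group 2.
Moving right in a period, electrons are added to the same shell under a stronger nuclear pull, so atoms get smaller; moving down, a new shell is opened and atoms get larger.
All are in group 2, so atomic radius increases down the group.
So from largest to smallest: Ba > Sr > Ca > Mg > Be.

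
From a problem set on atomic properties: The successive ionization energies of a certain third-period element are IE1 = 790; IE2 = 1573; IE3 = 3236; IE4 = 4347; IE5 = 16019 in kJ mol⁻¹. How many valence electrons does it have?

Look for the largest jump between consecutive ionization energies: IE5/IE4 ≈ 3.7, far larger than any earlier ratio.
That jump marks the point where a core electron is being removed. So the atom has 4 valence electrons.

4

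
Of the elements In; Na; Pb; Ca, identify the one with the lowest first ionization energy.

Na

Na is in period 3, group 1; Ca is in period 4, group 2; In is in period 5, group 13; Pb is in period 6, group 14.
IE₁ increases left→right with effective nuclear charge and decreases top→bottom as the valence shell moves farther out.
These sit on a diagonal, where the across-period and down-group effects partly cancel.
In > Na: the two effects oppose for this pair; the across-period effect wins (558 vs 496 kJ/mol).
Ca > In: the two effects oppose for this pair; the down-group effect wins (590 vs 558 kJ/mol).
Pb > Ca: the two effects oppose for this pair; the across-period effect wins (716 vs 590 kJ/mol).
Tabulated first ionization energy (kJ/mol): Na 496, Ca 590, In 558, Pb 716.
The lowest first ionization energy among these belongs to Na.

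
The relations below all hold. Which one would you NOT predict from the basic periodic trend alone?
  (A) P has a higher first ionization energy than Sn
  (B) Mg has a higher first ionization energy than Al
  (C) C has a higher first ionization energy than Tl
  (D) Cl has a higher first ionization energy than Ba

(B)

The general trend: first ionization energy increases across a period and decreases down a group.
(A) P (period 3, group 15) vs Sn (period 5, group 14): the stated order agrees with the simple trend.
(B) Mg (period 3, group 2) vs Al (period 3, group 13): the stated order contradicts the simple trend.
(C) C (period 2, group 14) vs Tl (period 6, group 13): the stated order agrees with the simple trend.
(D) Cl (period 3, group 17) vs Ba (period 6, group 2): the stated order agrees with the simple trend.
The exception is (B): Al's single 3p electron is easier to remove than one from Mg's filled 3s².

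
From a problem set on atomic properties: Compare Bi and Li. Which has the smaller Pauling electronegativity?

Li

Li is in period 2, group 1; Bi is in period 6, group 15.
Electronegativity increases across a period and decreases down a group, tracking effective nuclear charge and atomic size.
Here both period and group differ, so the two effects have to be weighed against each other.
Bi > Li: period and group pull opposite ways; the across-period shift dominates (2.02 vs 0.98).
For reference (Pauling): Li 0.98, Bi 2.02.
So Li has the smaller Pauling electronegativity (Li < Bi).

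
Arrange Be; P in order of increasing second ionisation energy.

Be < P

IE_2 is the cost of taking one more electron from the +1 cation: Be⁺ still has 1 valence electron; P⁺ still has 4 valence electrons.
All are still removing valence electrons, so compare the +1 ions as you would atoms: IE_2 generally rises across a period (higher Z_eff) and falls down a group (larger shell), subject to the usual subshell exceptions.
Valence configurations: Be⁺ [He]2s¹, P⁺ [Ne]3s²3p².
Tabulated IE_2 (kJ/mol): Be 1757, P 1907.
Hence IE_2: Be < P.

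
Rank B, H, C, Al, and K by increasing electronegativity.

H is in period 1, group 1; B is in period 2, group 13; C is in period 2, group 14; Al is in period 3, group 13; K is in period 4, group 1.
EN rises left→right (higher Z_eff, smaller atoms) and falls top→bottom (larger, more shielded atoms).
Neither a single period nor a single group — weigh both effects.
Al > K: both effects reinforce here, so Al is clearly the higher of the two.
B > Al: B sits above Al in group 13, so the down-group effect alone puts B higher.
H > B: the two effects oppose for this pair; the down-group effect wins (2.20 vs 2.04).
C > H: period and group pull opposite ways; the across-period shift dominates (2.55 vs 2.20).
Tabulated electronegativity (Pauling): H 2.20, B 2.04, C 2.55, Al 1.61, K 0.82.
So from lowest to highest: K < Al < B < H < C.

K, Al, B, H, C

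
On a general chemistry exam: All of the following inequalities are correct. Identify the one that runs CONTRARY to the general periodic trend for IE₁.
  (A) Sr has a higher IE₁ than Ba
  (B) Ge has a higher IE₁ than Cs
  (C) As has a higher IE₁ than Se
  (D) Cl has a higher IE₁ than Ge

The general trend: IE₁ increases across a period and decreases down a group.
(A) Sr (period 5, group 2) vs Ba (period 6, group 2): the stated order agrees with the simple trend.
(B) Ge (period 4, group 14) vs Cs (period 6, group 1): the stated order agrees with the simple trend.
(C) As (period 4, group 15) vs Se (period 4, group 16): the stated order contradicts the simple trend.
(D) Cl (period 3, group 17) vs Ge (period 4, group 14): the stated order agrees with the simple trend.
The exception is (C): Se (4p⁴) ionizes more easily than half-filled As (4p³).

(C)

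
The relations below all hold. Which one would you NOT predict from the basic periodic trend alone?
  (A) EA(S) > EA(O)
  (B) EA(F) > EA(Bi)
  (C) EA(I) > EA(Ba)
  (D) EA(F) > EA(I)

The general trend: electron affinity increases across a period and decreases down a group.
(A) S (period 3, group 16) vs O (period 2, group 16): the stated order contradicts the simple trend.
(B) F (period 2, group 17) vs Bi (period 6, group 15): the stated order agrees with the simple trend.
(C) I (period 5, group 17) vs Ba (period 6, group 2): the stated order agrees with the simple trend.
(D) F (period 2, group 17) vs I (period 5, group 17): the stated order agrees with the simple trend.
The exception is (A): the compact 2p subshell of O repels the added electron more than S's larger 3p does.

(A)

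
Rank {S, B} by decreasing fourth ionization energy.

B, S

After 3 electrons have been removed, what remains? S³⁺ still has 3 valence electrons; B³⁺ is the bare [He] core.
Pulling an electron out of a noble-gas core costs far more than removing a remaining valence electron, so B sits at the high end of IE_4.
Approximate IE_4 values (kJ/mol): S 4556, B 25026.
Hence IE_4: S < B.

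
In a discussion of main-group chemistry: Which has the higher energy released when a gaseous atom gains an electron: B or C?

C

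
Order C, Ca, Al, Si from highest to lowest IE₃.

Ca > C > Si > Al

IE_3 is the cost of taking one more electron from the +2 cation: C²⁺ still has 2 valence electrons; Ca²⁺ is the bare [Ar] core; Al²⁺ still has 1 valence electron; Si²⁺ still has 2 valence electrons.
Breaking into a closed-shell core is much more expensive than removing a leftover valence electron — Ca has the largest IE_3 here.
Valence configurations: C²⁺ [He]2s², Al²⁺ [Ne]3s¹, Si²⁺ [Ne]3s².
Approximate IE_3 values (kJ/mol): C 4620, Ca 4912, Al 2745, Si 3232.
So the third ionization energies run Al < Si < C < Ca.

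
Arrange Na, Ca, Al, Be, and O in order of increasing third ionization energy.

Al < Ca < O < Na < Be

After 2 electrons have been removed, what remains? Na²⁺ is already 1 electron into the core; Ca²⁺ is the bare [Ar] core; Al²⁺ still has 1 valence electron; Be²⁺ is the bare [He] core; O²⁺ still has 4 valence electrons.
Usually core removal costs more than valence removal, but here the competition is close: a tightly held n=2 valence electron can cost more to remove than an n=3 core electron, so the actual values have to decide it.
Valence configurations: Al²⁺ [Ne]3s¹, O²⁺ [He]2s²2p².
The numbers (kJ/mol): Na 6910, Ca 4912, Al 2745, Be 14849, O 5300.
Hence IE_3: Al < Ca < O < Na < Be.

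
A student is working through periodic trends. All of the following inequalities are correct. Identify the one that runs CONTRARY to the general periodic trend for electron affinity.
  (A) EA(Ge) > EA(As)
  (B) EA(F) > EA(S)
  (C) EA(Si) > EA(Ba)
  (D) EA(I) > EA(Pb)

(A)

The general trend: electron affinity increases across a period and decreases down a group.
(A) Ge (period 4, group 14) vs As (period 4, group 15): the stated order contradicts the simple trend.
(B) F (period 2, group 17) vs S (period 3, group 16): the stated order agrees with the simple trend.
(C) Si (period 3, group 14) vs Ba (period 6, group 2): the stated order agrees with the simple trend.
(D) I (period 5, group 17) vs Pb (period 6, group 14): the stated order agrees with the simple trend.
The exception is (A): adding an electron to As's half-filled 4p³ is unfavourable, so Ge (4p²) has the more exothermic EA.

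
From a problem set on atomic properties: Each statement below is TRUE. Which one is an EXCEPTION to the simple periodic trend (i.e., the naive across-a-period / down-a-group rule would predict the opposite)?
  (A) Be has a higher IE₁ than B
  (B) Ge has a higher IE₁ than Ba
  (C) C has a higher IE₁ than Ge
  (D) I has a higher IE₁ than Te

(A)

The general trend: IE₁ increases across a period and decreases down a group.
(A) Be (period 2, group 2) vs B (period 2, group 13): the stated order contradicts the simple trend.
(B) Ge (period 4, group 14) vs Ba (period 6, group 2): the stated order agrees with the simple trend.
(C) C (period 2, group 14) vs Ge (period 4, group 14): the stated order agrees with the simple trend.
(D) I (period 5, group 17) vs Te (period 5, group 16): the stated order agrees with the simple trend.
The exception is (A): removing B's lone 2p electron is easier than breaking Be's filled 2s².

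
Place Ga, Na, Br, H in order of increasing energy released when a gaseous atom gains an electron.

Ga, Na, H, Br

H is in period 1, group 1; Na is in period 3, group 1; Ga is in period 4, group 13; Br is in period 4, group 17.
Atoms with high Z_eff and room in the valence shell (especially the halogens) have the most exothermic electron affinities.
Neither a single period nor a single group — weigh both effects.
Na > Ga: period and group pull opposite ways; the down-group shift dominates (53 vs 29 kJ/mol).
H > Na: they share group 1; the group trend gives H the larger value.
Br > H: period and group pull opposite ways; the across-period shift dominates (325 vs 73 kJ/mol).
For reference (kJ/mol): H 73, Na 53, Ga 29, Br 325.
So from lowest to highest: Ga < Na < H < Br.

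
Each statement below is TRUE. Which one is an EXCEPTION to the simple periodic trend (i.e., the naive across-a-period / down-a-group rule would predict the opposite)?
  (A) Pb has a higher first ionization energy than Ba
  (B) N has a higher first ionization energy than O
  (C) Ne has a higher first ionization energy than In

(B)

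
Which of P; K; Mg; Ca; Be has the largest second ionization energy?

After 1 electron has been removed, what remains? P⁺ still has 4 valence electrons; K⁺ is the bare [Ar] core; Mg⁺ still has 1 valence electron; Ca⁺ still has 1 valence electron; Be⁺ still has 1 valence electron.
Pulling an electron out of a noble-gas core costs far more than removing a remaining valence electron, so K sits at the high end of IE_2.
Valence configurations: P⁺ [Ne]3s²3p², Mg⁺ [Ne]3s¹, Ca⁺ [Ar]4s¹, Be⁺ [He]2s¹.
Tabulated IE_2 (kJ/mol): P 1907, K 3052, Mg 1451, Ca 1145, Be 1757.
Putting it together, IE_2: Ca < Mg < Be < P < K.

K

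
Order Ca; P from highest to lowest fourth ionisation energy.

Ca, P

The fourth ionization energy removes an electron from the +3 ion. For each element: Ca³⁺ is already 1 electron into the core; P³⁺ still has 2 valence electrons.
Pulling an electron out of a noble-gas core costs far more than removing a remaining valence electron, so Ca sits at the high end of IE_4.
Approximate IE_4 values (kJ/mol): Ca 6491, P 4964.
Hence IE_4: P < Ca.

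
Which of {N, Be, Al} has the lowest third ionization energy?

Al

After 2 electrons have been removed, what remains? N²⁺ still has 3 valence electrons; Be²⁺ is the bare [He] core; Al²⁺ still has 1 valence electron.
Breaking into a closed-shell core is much more expensive than removing a leftover valence electron — Be has the largest IE_3 here.
Valence configurations: N²⁺ [He]2s²2p¹, Al²⁺ [Ne]3s¹.
Approximate IE_3 values (kJ/mol): N 4578, Be 14849, Al 2745.
So the third ionization energies run Al < N < Be.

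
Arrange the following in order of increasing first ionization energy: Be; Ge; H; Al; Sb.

Al < Ge < Sb < Be < H

First ionization energy rises across a period (greater Z_eff holds electrons more tightly) and falls down a group (valence electrons are farther from the nucleus).
A diagonal step moves right (one effect) and down (the opposite effect) at once.
Ge > Al: the two effects oppose for this pair; the across-period effect wins (762 vs 578 kJ/mol).
Sb > Ge: period and group pull opposite ways; the across-period shift dominates (831 vs 762 kJ/mol).
Be > Sb: period and group pull opposite ways; the down-group shift dominates (900 vs 831 kJ/mol).
H > Be: the two effects oppose for this pair; the down-group effect wins (1312 vs 900 kJ/mol).
Approximate values (kJ/mol): H 1312, Be 900, Al 578, Ge 762, Sb 831.
So from lowest to highest: Al < Ge < Sb < Be < H.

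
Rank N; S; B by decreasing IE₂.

N, B, S

The second ionization energy removes an electron from the +1 ion. For each element: N⁺ still has 4 valence electrons; S⁺ still has 5 valence electrons; B⁺ still has 2 valence electrons.
All are still removing valence electrons, so compare the +1 ions as you would atoms: IE_2 generally rises across a period (higher Z_eff) and falls down a group (larger shell), subject to the usual subshell exceptions.
Valence configurations: N⁺ [He]2s²2p², S⁺ [Ne]3s²3p³, B⁺ [He]2s².
Tabulated IE_2 (kJ/mol): N 2856, S 2252, B 2427.
Putting it together, IE_2: S < B < N.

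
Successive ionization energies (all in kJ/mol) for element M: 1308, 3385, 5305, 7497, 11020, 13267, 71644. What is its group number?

Group 16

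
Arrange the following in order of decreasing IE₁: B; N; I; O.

N > O > I > B

IE₁ increases left→right with effective nuclear charge and decreases top→bottom as the valence shell moves farther out.
Here both period and group differ, so the two effects have to be weighed against each other.
I > B: the two effects oppose for this pair; the across-period effect wins (1008 vs 801 kJ/mol).
O > I: the two effects oppose for this pair; the down-group effect wins (1314 vs 1008 kJ/mol).
N > O: this pair runs against the simple trend — see the exception note.
Note the exception: N has a higher first ionization energy than O, contrary to the simple trend — pairing an electron in O's 2p⁴ costs repulsion energy, so O ionizes more easily than half-filled N (2p³).
For reference (kJ/mol): B 801, N 1402, O 1314, I 1008.
So from highest to lowest: N > O > I > B.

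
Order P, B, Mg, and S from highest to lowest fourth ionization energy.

IE_4 is the cost of taking one more electron from the +3 cation: P³⁺ still has 2 valence electrons; B³⁺ is the bare [He] core; Mg³⁺ is already 1 electron into the core; S³⁺ still has 3 valence electrons.
Core electrons are held far more tightly than valence electrons, so Mg and B top the IE_4 order.
Valence configurations: P³⁺ [Ne]3s², S³⁺ [Ne]3s²3p¹.
S³⁺ loses a lone 3p electron whereas P³⁺ must break into a filled 3s² pair, so IE_4(P) > IE_4(S) even though S has the higher nuclear charge.
The numbers (kJ/mol): P 4964, B 25026, Mg 10543, S 4556.
Overall IE_4 order: S < P < Mg < B.

B, Mg, P, S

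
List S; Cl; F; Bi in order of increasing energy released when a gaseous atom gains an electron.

Bi < S < F < Cl

F is in period 2, group 17; S is in period 3, group 16; Cl is in period 3, group 17; Bi is in period 6, group 15.
EA tends to increase across a period and decrease down a group, though the pattern is less regular than for IE or radius.
These span different periods and groups, so the two trends combine.
S > Bi: relative to Bi, both the across-period and down-group shifts push S's electron affinity up.
F > S: both effects reinforce here, so F is clearly the higher of the two.
Cl > F: this pair runs against the simple trend — see the exception note.
Note the exception: Cl has a higher electron affinity than F, contrary to the simple trend — F's small 2p subshell makes the incoming electron feel strong e⁻–e⁻ repulsion, so Cl actually releases more energy on gaining an electron.
Approximate values (kJ/mol): F 328, S 200, Cl 349, Bi 91.
So from lowest to highest: Bi < S < F < Cl.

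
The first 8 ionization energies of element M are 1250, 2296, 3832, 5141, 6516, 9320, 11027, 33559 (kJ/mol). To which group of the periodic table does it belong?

Look for the largest jump between consecutive ionization energies: IE8/IE7 ≈ 3.0, far larger than any earlier ratio.
That jump marks the point where a core electron is being removed. So the atom has 7 valence electrons.
A main-group element with 7 valence electrons is in group 17.

Group 17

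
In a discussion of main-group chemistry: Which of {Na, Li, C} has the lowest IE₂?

C

The second ionization energy removes an electron from the +1 ion. For each element: Na⁺ is the bare [Ne] core; Li⁺ is the bare [He] core; C⁺ still has 3 valence electrons.
Pulling an electron out of a noble-gas core costs far more than removing a remaining valence electron, so Na and Li sit at the high end of IE_2.
Approximate IE_2 values (kJ/mol): Na 4562, Li 7298, C 2353.
Hence IE_2: C < Na < Li.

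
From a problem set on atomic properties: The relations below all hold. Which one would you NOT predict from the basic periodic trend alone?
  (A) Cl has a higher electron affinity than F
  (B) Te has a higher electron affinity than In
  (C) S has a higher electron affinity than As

(A)

The general trend: electron affinity increases across a period and decreases down a group.
(A) Cl (period 3, group 17) vs F (period 2, group 17): the stated order contradicts the simple trend.
(B) Te (period 5, group 16) vs In (period 5, group 13): the stated order agrees with the simple trend.
(C) S (period 3, group 16) vs As (period 4, group 15): the stated order agrees with the simple trend.
The exception is (A): F's small 2p subshell makes the incoming electron feel strong e⁻–e⁻ repulsion, so Cl actually releases more energy on gaining an electron.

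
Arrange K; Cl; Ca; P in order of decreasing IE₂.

K > Cl > P > Ca

The second ionization energy removes an electron from the +1 ion. For each element: K⁺ is the bare [Ar] core; Cl⁺ still has 6 valence electrons; Ca⁺ still has 1 valence electron; P⁺ still has 4 valence electrons.
Pulling an electron out of a noble-gas core costs far more than removing a remaining valence electron, so K sits at the high end of IE_2.
Valence configurations: Cl⁺ [Ne]3s²3p⁴, Ca⁺ [Ar]4s¹, P⁺ [Ne]3s²3p².
Approximate IE_2 values (kJ/mol): K 3052, Cl 2298, Ca 1145, P 1907.
Putting it together, IE_2: Ca < P < Cl < K.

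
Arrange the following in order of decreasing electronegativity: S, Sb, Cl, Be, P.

Be is in period 2, group 2; P is in period 3, group 15; S is in period 3, group 16; Cl is in period 3, group 17; Sb is in period 5, group 15.
Smaller atoms with higher effective nuclear charge are more electronegative.
Here both period and group differ, so the two effects have to be weighed against each other.
Sb > Be: the two effects oppose for this pair; the across-period effect wins (2.05 vs 1.57).
P > Sb: P sits above Sb in group 15, so the down-group effect alone puts P higher.
S > P: both are in period 3; the period trend gives S the larger value.
Cl > S: both are in period 3; the period trend gives Cl the larger value.
Approximate values (Pauling): Be 1.57, P 2.19, S 2.58, Cl 3.16, Sb 2.05.
So from highest to lowest: Cl > S > P > Sb > Be.

Cl > S > P > Sb > Be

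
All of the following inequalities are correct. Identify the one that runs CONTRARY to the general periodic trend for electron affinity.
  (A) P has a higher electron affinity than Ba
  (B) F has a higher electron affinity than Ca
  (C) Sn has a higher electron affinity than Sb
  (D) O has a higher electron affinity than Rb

(C)

The general trend: electron affinity increases across a period and decreases down a group.
(A) P (period 3, group 15) vs Ba (period 6, group 2): the stated order agrees with the simple trend.
(B) F (period 2, group 17) vs Ca (period 4, group 2): the stated order agrees with the simple trend.
(C) Sn (period 5, group 14) vs Sb (period 5, group 15): the stated order contradicts the simple trend.
(D) O (period 2, group 16) vs Rb (period 5, group 1): the stated order agrees with the simple trend.
The exception is (C): adding an electron to Sb's half-filled 5p³ is unfavourable, so Sn has the more exothermic EA.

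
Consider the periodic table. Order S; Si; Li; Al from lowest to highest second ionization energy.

Si < Al < S < Li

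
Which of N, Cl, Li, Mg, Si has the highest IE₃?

The third ionization energy removes an electron from the +2 ion. For each element: N²⁺ still has 3 valence electrons; Cl²⁺ still has 5 valence electrons; Li²⁺ is already 1 electron into the core; Mg²⁺ is the bare [Ne] core; Si²⁺ still has 2 valence electrons.
Breaking into a closed-shell core is much more expensive than removing a leftover valence electron — Mg and Li have the largest IE_3 here.
Valence configurations: N²⁺ [He]2s²2p¹, Cl²⁺ [Ne]3s²3p³, Si²⁺ [Ne]3s².
Tabulated IE_3 (kJ/mol): N 4578, Cl 3822, Li 11815, Mg 7733, Si 3232.
Hence IE_3: Si < Cl < N < Mg < Li.

Li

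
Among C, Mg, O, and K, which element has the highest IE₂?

O

The second ionization energy removes an electron from the +1 ion. For each element: C⁺ still has 3 valence electrons; Mg⁺ still has 1 valence electron; O⁺ still has 5 valence electrons; K⁺ is the bare [Ar] core.
Usually core removal costs more than valence removal, but here the competition is close: a tightly held n=2 valence electron can cost more to remove than an n=3 core electron, so the actual values have to decide it.
Valence configurations: C⁺ [He]2s²2p¹, Mg⁺ [Ne]3s¹, O⁺ [He]2s²2p³.
The numbers (kJ/mol): C 2353, Mg 1451, O 3388, K 3052.
Putting it together, IE_2: Mg < C < K < O.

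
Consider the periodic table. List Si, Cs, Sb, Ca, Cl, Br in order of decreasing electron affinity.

Si is in period 3, group 14; Cl is in period 3, group 17; Ca is in period 4, group 2; Br is in period 4, group 17; Sb is in period 5, group 15; Cs is in period 6, group 1.
Adding an electron releases more energy for atoms nearer the top right (short of the noble gases).
These span different periods and groups, so the two trends combine.
Cs > Ca: this pair runs against the simple trend — see the exception note.
Sb > Cs: relative to Cs, both the across-period and down-group shifts push Sb's electron affinity up.
Si > Sb: period and group pull opposite ways; the down-group shift dominates (134 vs 103 kJ/mol).
Br > Si: the two effects oppose for this pair; the across-period effect wins (325 vs 134 kJ/mol).
Cl > Br: Cl sits above Br in group 17, so the down-group effect alone puts Cl higher.
Note the exception: Cs has a higher electron affinity than Ca, contrary to the simple trend — adding an electron to Ca (ns²) has to open a new, higher-energy np subshell, which is unfavourable.
Approximate values (kJ/mol): Si 134, Cl 349, Ca 2, Br 325, Sb 103, Cs 46.
So from highest to lowest: Cl > Br > Si > Sb > Cs > Ca.

Cl > Br > Si > Sb > Cs > Ca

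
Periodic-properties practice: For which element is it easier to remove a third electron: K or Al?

Al

The third ionization energy removes an electron from the +2 ion. For each element: K²⁺ is already 1 electron into the core; Al²⁺ still has 1 valence electron.
Core electrons are held far more tightly than valence electrons, so K tops the IE_3 order.
Approximate IE_3 values (kJ/mol): K 4420, Al 2745.
So the third ionization energies run Al < K.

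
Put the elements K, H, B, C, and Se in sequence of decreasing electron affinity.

Se > C > H > K > B

H is in period 1, group 1; B is in period 2, group 13; C is in period 2, group 14; K is in period 4, group 1; Se is in period 4, group 16.
Atoms with high Z_eff and room in the valence shell (especially the halogens) have the most exothermic electron affinities.
Here both period and group differ, so the two effects have to be weighed against each other.
K > B: this pair runs against the simple trend — see the exception note.
H > K: they share group 1; the group trend gives H the larger value.
C > H: the two effects oppose for this pair; the across-period effect wins (122 vs 73 kJ/mol).
Se > C: period and group pull opposite ways; the across-period shift dominates (195 vs 122 kJ/mol).
Note the exception: K has a higher electron affinity than B, contrary to the simple trend — B's ns²np¹ configuration gives only a small electron affinity — the sparsely filled np subshell binds an added electron weakly.
For reference (kJ/mol): H 73, B 27, C 122, K 48, Se 195.
So from highest to lowest: Se > C > H > K > B.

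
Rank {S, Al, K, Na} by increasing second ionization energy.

Al < S < K < Na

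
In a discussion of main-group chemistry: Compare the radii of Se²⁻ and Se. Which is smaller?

Se

Forming Se²⁻ adds 2 electrons to Se. More electron–electron repulsion in the same shell, with unchanged nuclear charge, lets the cloud expand.
An anion is larger than its parent atom: Se²⁻ > Se.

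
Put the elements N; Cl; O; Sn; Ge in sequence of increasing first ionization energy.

N is in period 2, group 15; O is in period 2, group 16; Cl is in period 3, group 17; Ge is in period 4, group 14; Sn is in period 5, group 14.
First ionization energy rises across a period (greater Z_eff holds electrons more tightly) and falls down a group (valence electrons are farther from the nucleus).
Here both period and group differ, so the two effects have to be weighed against each other.
Ge > Sn: Ge sits above Sn in group 14, so the down-group effect alone puts Ge higher.
Cl > Ge: both effects reinforce here, so Cl is clearly the higher of the two.
O > Cl: the two effects oppose for this pair; the down-group effect wins (1314 vs 1251 kJ/mol).
N > O: this pair runs against the simple trend — see the exception note.
Note the exception: N has a higher first ionization energy than O, contrary to the simple trend — pairing an electron in O's 2p⁴ costs repulsion energy, so O ionizes more easily than half-filled N (2p³).
For reference (kJ/mol): N 1402, O 1314, Cl 1251, Ge 762, Sn 709.
So from lowest to highest: Sn < Ge < Cl < O < N.

Sn < Ge < Cl < O < N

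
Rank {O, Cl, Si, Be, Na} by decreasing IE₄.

Be > Na > O > Cl > Si

After 3 electrons have been removed, what remains? O³⁺ still has 3 valence electrons; Cl³⁺ still has 4 valence electrons; Si³⁺ still has 1 valence electron; Be³⁺ is already 1 electron into the core; Na³⁺ is already 2 electrons into the core.
Breaking into a closed-shell core is much more expensive than removing a leftover valence electron — Na and Be have the largest IE_4 here.
Valence configurations: O³⁺ [He]2s²2p¹, Cl³⁺ [Ne]3s²3p², Si³⁺ [Ne]3s¹.
Tabulated IE_4 (kJ/mol): O 7469, Cl 5159, Si 4356, Be 21007, Na 9543.
So the fourth ionization energies run Si < Cl < O < Na < Be.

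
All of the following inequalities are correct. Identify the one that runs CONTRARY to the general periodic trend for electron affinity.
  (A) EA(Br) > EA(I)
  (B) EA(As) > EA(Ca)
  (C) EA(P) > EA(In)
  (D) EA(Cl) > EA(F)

The general trend: electron affinity increases across a period and decreases down a group.
(A) Br (period 4, group 17) vs I (period 5, group 17): the stated order agrees with the simple trend.
(B) As (period 4, group 15) vs Ca (period 4, group 2): the stated order agrees with the simple trend.
(C) P (period 3, group 15) vs In (period 5, group 13): the stated order agrees with the simple trend.
(D) Cl (period 3, group 17) vs F (period 2, group 17): the stated order contradicts the simple trend.
The exception is (D): F's small 2p subshell makes the incoming electron feel strong e⁻–e⁻ repulsion, so Cl actually releases more energy on gaining an electron.

(D)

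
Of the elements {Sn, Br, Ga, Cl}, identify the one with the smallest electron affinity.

Ga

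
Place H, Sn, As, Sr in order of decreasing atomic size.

Sr > Sn > As > H

H is in period 1, group 1; As is in period 4, group 15; Sr is in period 5, group 2; Sn is in period 5, group 14.
Moving right in a period, electrons are added to the same shell under a stronger nuclear pull, so atoms get smaller; moving down, a new shell is opened and atoms get larger.
Neither a single period nor a single group — weigh both effects.
As > H: period and group pull opposite ways; the down-group shift dominates (121 vs 32 pm).
Sn > As: relative to As, both the across-period and down-group shifts push Sn's atomic radius up.
Sr > Sn: Sr lies to the left of Sn in period 5, so the across-period effect alone puts Sr larger.
For reference (pm): H 32, As 121, Sr 185, Sn 140.
So from largest to smallest: Sr > Sn > As > H.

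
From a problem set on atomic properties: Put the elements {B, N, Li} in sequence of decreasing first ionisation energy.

Li is in period 2, group 1; B is in period 2, group 13; N is in period 2, group 15.
Removing the outermost electron gets harder across a period and easier down a group.
All lie in period 2, so first ionization energy increases left to right.
So from highest to lowest: N > B > Li.

N > B > Li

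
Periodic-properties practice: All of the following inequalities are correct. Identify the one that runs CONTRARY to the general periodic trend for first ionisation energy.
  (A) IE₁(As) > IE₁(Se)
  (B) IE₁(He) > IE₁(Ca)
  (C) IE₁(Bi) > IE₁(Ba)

(A)

The general trend: first ionisation energy increases across a period and decreases down a group.
(A) As (period 4, group 15) vs Se (period 4, group 16): the stated order contradicts the simple trend.
(B) He (period 1, group 18) vs Ca (period 4, group 2): the stated order agrees with the simple trend.
(C) Bi (period 6, group 15) vs Ba (period 6, group 2): the stated order agrees with the simple trend.
The exception is (A): Se (4p⁴) ionizes more easily than half-filled As (4p³).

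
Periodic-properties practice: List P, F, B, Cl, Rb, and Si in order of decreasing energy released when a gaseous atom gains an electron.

EA tends to increase across a period and decrease down a group, though the pattern is less regular than for IE or radius.
Neither a single period nor a single group — weigh both effects.
Rb > B: this pair runs against the simple trend — see the exception note.
P > Rb: relative to Rb, both the across-period and down-group shifts push P's electron affinity up.
Si > P: this pair runs against the simple trend — see the exception note.
F > Si: relative to Si, both the across-period and down-group shifts push F's electron affinity up.
Cl > F: this pair runs against the simple trend — see the exception note.
Note the exception: Rb has a higher electron affinity than B, contrary to the simple trend — B's ns²np¹ configuration gives only a small electron affinity — the sparsely filled np subshell binds an added electron weakly.
Note the exception: Si has a higher electron affinity than P, contrary to the simple trend — adding an electron to P's half-filled 3p³ is unfavourable, so Si (3p²) has the more exothermic EA.
Note the exception: Cl has a higher electron affinity than F, contrary to the simple trend — F's small 2p subshell makes the incoming electron feel strong e⁻–e⁻ repulsion, so Cl actually releases more energy on gaining an electron.
Tabulated electron affinity (kJ/mol): B 27, F 328, Si 134, P 72, Cl 349, Rb 47.
So from highest to lowest: Cl > F > Si > P > Rb > B.

Cl > F > Si > P > Rb > B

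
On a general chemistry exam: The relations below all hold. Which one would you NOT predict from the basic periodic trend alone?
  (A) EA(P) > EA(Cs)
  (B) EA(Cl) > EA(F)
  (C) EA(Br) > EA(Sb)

The general trend: electron affinity increases across a period and decreases down a group.
(A) P (period 3, group 15) vs Cs (period 6, group 1): the stated order agrees with the simple trend.
(B) Cl (period 3, group 17) vs F (period 2, group 17): the stated order contradicts the simple trend.
(C) Br (period 4, group 17) vs Sb (period 5, group 15): the stated order agrees with the simple trend.
The exception is (B): F's small 2p subshell makes the incoming electron feel strong e⁻–e⁻ repulsion, so Cl actually releases more energy on gaining an electron.

(B)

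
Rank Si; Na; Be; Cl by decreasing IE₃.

Be, Na, Cl, Si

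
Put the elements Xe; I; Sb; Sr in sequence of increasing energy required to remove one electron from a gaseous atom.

Across a period the outer electron is held more tightly (higher IE₁); down a group it sits in a higher shell, more shielded, and comes off more easily.
All lie in period 5, so first ionization energy increases left to right.
So from lowest to highest: Sr < Sb < I < Xe.

Sr, Sb, I, Xe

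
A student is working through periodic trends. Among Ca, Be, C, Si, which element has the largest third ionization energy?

Consider each +2 ion: Ca²⁺ is the bare [Ar] core; Be²⁺ is the bare [He] core; C²⁺ still has 2 valence electrons; Si²⁺ still has 2 valence electrons.
Breaking into a closed-shell core is much more expensive than removing a leftover valence electron — Ca and Be have the largest IE_3 here.
Valence configurations: C²⁺ [He]2s², Si²⁺ [Ne]3s².
Approximate IE_3 values (kJ/mol): Ca 4912, Be 14849, C 4620, Si 3232.
Overall IE_3 order: Si < C < Ca < Be.

Be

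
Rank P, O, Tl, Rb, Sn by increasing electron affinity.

O is in period 2, group 16; P is in period 3, group 15; Rb is in period 5, group 1; Sn is in period 5, group 14; Tl is in period 6, group 13.
Electron affinity generally becomes more exothermic across a period toward the halogens and less exothermic down a group.
Neither a single period nor a single group — weigh both effects.
Rb > Tl: the two effects oppose for this pair; the down-group effect wins (47 vs 19 kJ/mol).
P > Rb: both effects reinforce here, so P is clearly the higher of the two.
Sn > P: this pair runs against the simple trend — see the exception note.
O > Sn: both effects reinforce here, so O is clearly the higher of the two.
Note the exception: Sn has a higher electron affinity than P, contrary to the simple trend — adding an electron to P's half-filled np³ subshell costs electron-pairing energy.
For reference (kJ/mol): O 141, P 72, Rb 47, Sn 107, Tl 19.
So from lowest to highest: Tl < Rb < P < Sn < O.

Tl, Rb, P, Sn, O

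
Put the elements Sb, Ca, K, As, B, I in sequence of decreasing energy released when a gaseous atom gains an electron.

I, Sb, As, K, B, Ca

B is in period 2, group 13; K is in period 4, group 1; Ca is in period 4, group 2; As is in period 4, group 15; Sb is in period 5, group 15; I is in period 5, group 17.
Atoms with high Z_eff and room in the valence shell (especially the halogens) have the most exothermic electron affinities.
Neither a single period nor a single group — weigh both effects.
B > Ca: relative to Ca, both the across-period and down-group shifts push B's electron affinity up.
K > B: this pair runs against the simple trend — see the exception note.
As > K: both are in period 4; the period trend gives As the larger value.
Sb > As: this pair runs against the simple trend — see the exception note.
I > Sb: I lies to the right of Sb in period 5, so the across-period effect alone puts I higher.
Note the exception: K has a higher electron affinity than B, contrary to the simple trend — B's ns²np¹ configuration gives only a small electron affinity — the sparsely filled np subshell binds an added electron weakly.
Note the exception: Sb has a higher electron affinity than As, contrary to the simple trend — both are half-filled np³, but the pairing/repulsion penalty for the added electron shrinks as the p orbitals become larger and more diffuse down the group, and for Sb that outweighs the weaker nuclear attraction.
Note the exception: K has a higher electron affinity than Ca, contrary to the simple trend — adding an electron to Ca (ns²) has to open a new, higher-energy np subshell, which is unfavourable.
Approximate values (kJ/mol): B 27, K 48, Ca 2, As 78, Sb 103, I 295.
So from highest to lowest: I > Sb > As > K > B > Ca.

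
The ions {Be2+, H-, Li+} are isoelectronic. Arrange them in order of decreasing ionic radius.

H-, Li+, Be2+

All of these have 2 electrons, so size is governed by nuclear charge alone: the more protons, the stronger the pull on the same electron cloud, and the smaller the ion.
Nuclear charges: Be2+ (Z=4), Li+ (Z=3), H- (Z=1).
Largest to smallest: H- > Li+ > Be2+.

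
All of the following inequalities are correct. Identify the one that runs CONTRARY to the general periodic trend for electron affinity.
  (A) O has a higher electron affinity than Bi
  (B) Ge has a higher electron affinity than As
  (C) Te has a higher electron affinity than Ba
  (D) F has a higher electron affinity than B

(B)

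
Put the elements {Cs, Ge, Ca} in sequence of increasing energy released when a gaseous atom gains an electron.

Ca is in period 4, group 2; Ge is in period 4, group 14; Cs is in period 6, group 1.
Atoms with high Z_eff and room in the valence shell (especially the halogens) have the most exothermic electron affinities.
These span different periods and groups, so the two trends combine.
Cs > Ca: this pair runs against the simple trend — see the exception note.
Ge > Cs: relative to Cs, both the across-period and down-group shifts push Ge's electron affinity up.
Note the exception: Cs has a higher electron affinity than Ca, contrary to the simple trend — adding an electron to Ca (ns²) has to open a new, higher-energy np subshell, which is unfavourable.
Approximate values (kJ/mol): Ca 2, Ge 119, Cs 46.
So from lowest to highest: Ca < Cs < Ge.

Ca < Cs < Ge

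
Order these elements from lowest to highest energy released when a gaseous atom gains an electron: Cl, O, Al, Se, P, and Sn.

O is in period 2, group 16; Al is in period 3, group 13; P is in period 3, group 15; Cl is in period 3, group 17; Se is in period 4, group 16; Sn is in period 5, group 14.
Electron affinity generally becomes more exothermic across a period toward the halogens and less exothermic down a group.
These span different periods and groups, so the two trends combine.
P > Al: P lies to the right of Al in period 3, so the across-period effect alone puts P higher.
Sn > P: this pair runs against the simple trend — see the exception note.
O > Sn: relative to Sn, both the across-period and down-group shifts push O's electron affinity up.
Se > O: this pair runs against the simple trend — see the exception note.
Cl > Se: both effects reinforce here, so Cl is clearly the higher of the two.
Note the exception: Sn has a higher electron affinity than P, contrary to the simple trend — adding an electron to P's half-filled np³ subshell costs electron-pairing energy.
Note the exception: Se has a higher electron affinity than O, contrary to the simple trend — O's compact 2p subshell gives strong electron–electron repulsion on the added electron.
Tabulated electron affinity (kJ/mol): O 141, Al 42, P 72, Cl 349, Se 195, Sn 107.
So from lowest to highest: Al < P < Sn < O < Se < Cl.

Al, P, Sn, O, Se, Cl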